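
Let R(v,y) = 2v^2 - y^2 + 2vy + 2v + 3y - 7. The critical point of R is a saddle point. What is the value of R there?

-41/6

∂R/∂v = 4v + 2y + 2 = 0 and ∂R/∂y = 2v - 2y + 3 = 0, so (v, y) = (-5/6, 2/3).
The Hessian has R_{vv} = 4, R_{yy} = -2, R_{vy} = 2, giving D = -12 < 0, so the point is a saddle point.
R(-5/6, 2/3) = -41/6.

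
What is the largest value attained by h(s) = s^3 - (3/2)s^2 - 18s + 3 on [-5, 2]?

The derivative is 3s^2 - 3s - 18, whose only zero in [-5, 2] is s = -2.
Candidates: h(-5) = -139/2; h(-2) = 25; h(2) = -31.
So the maximum is h(-2) = 25.

25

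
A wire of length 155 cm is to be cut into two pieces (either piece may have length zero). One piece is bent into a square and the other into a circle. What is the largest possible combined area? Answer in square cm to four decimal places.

Let x be the length used for the square. Square side x/4; circle radius (155−x)/(2π).
A(x) = (x/4)² + π·((155−x)/(2π))² = x²/16 + (155−x)²/(4π) for 0 ≤ x ≤ 155. A'(x) = x/8 − (155−x)/(2π) = 0 gives x = 4·155/(π+4) ≈ 86.8154.
A'' > 0, so the interior critical point is a minimum; the maximum is at an endpoint. A(0) = 1911.8488 and A(155) = 1501.5625, so the largest area is 1911.8488.

1911.8488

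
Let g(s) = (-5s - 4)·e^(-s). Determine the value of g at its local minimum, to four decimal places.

g'(s) = (-5)·e^(-s) + (-5s - 4)·(-1)·e^(-s) = (5s - 1)·e^(-s). Since e^(-s) > 0, the only critical point is s = 1/5.
g''(1/5) has the same sign as 5 > 0, so this is a local minimum.
g(1/5) = (-5)·e^(-1/5) ≈ -4.0937.

-4.0937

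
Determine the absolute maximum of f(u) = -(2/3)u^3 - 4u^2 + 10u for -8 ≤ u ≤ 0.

16/3

Differentiating, f'(u) = -2u^2 - 8u + 10; whose only zero in [-8, 0] is u = -5.
Evaluating at the critical points and endpoints: f(-8) = 16/3,  f(-5) = -200/3,  f(0) = 0.
Hence the absolute maximum is 16/3 at u = -8.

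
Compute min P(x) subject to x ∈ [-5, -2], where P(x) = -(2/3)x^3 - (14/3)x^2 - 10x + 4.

The derivative is -2x^2 - (28/3)x - 10, whose only zero in [-5, -2] is x = -3.
Evaluating at the critical points and endpoints: P(-5) = 62/3; P(-3) = 10; P(-2) = 32/3.
The minimum over the interval is 10, attained at x = -3.

10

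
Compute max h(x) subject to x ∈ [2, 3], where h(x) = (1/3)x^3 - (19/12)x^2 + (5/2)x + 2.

17/4

h'(x) = x^2 - (19/6)x + 5/2, which has no zeros in [2, 3].
Candidates: h(2) = 10/3; h(3) = 17/4.
So the maximum is h(3) = 17/4.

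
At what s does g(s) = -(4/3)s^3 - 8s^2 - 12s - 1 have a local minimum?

g'(s) = -4s^2 - 16s - 12. Setting g'(s) = 0 gives s ∈ {-3, -1}.
Since g''(s) = -8s - 16, we get g''(-3) = 8 > 0 ⇒ local minimum; g''(-1) = -8 < 0 ⇒ local maximum.
Thus g has its local minimum at s = -3, with value -1.

-3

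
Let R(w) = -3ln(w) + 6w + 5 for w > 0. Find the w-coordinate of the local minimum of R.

R'(w) = -3/w + 6 = 0 gives w = 1/2.
R''(w) = 3/w², which is positive for w > 0, so this is a local minimum.
R(1/2) = -3·ln(1/2) + 3 + 5 ≈ 10.0794.

1/2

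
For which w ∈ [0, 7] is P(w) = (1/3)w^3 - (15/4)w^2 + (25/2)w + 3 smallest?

Differentiating, P'(w) = w^2 - (15/2)w + 25/2; which vanishes at w = 5/2 and w = 5.
Evaluating at the critical points and endpoints: P(0) = 3,  P(5/2) = 769/48,  P(5) = 161/12,  P(7) = 253/12.
So the minimum is P(0) = 3.

0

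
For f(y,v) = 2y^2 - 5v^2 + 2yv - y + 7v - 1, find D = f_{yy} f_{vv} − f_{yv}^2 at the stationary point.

-44

∂f/∂y = 4y + 2v - 1 = 0 and ∂f/∂v = 2y - 10v + 7 = 0, so (y, v) = (-1/11, 15/22).
The Hessian has f_{yy} = 4, f_{vv} = -10, f_{yv} = 2, giving D = -44 < 0, so the point is a saddle point.
D = (4)·(-10) − (2)^2 = -44.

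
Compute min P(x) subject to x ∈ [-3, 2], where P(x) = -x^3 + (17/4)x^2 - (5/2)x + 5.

P'(x) = -3x^2 + (17/2)x - 5/2, whose only zero in [-3, 2] is x = 1/3.
Evaluating at the critical points and endpoints: P(-3) = 311/4,  P(1/3) = 497/108,  P(2) = 9.
Hence the absolute minimum is 497/108 at x = 1/3.

497/108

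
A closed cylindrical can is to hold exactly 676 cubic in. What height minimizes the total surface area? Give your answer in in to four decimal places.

With radius r and height h, πr²h = 676 so h = 676/(πr²), and S(r) = 2πr² + 2πrh = 2πr² + 2·676/r.
S'(r) = 4πr − 2·676/r² = 0 ⇒ r³ = 676/(2π), so r ≈ 4.7562 and h = 2r ≈ 9.5123.
S''(r) = 4π + 4·676/r³ > 0, so this is the minimum; S ≈ 426.3952.

9.5123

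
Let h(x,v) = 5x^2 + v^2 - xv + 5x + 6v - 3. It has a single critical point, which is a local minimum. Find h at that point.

-292/19

∂h/∂x = 10x - v + 5 = 0 and ∂h/∂v = -x + 2v + 6 = 0, so (x, v) = (-16/19, -65/19).
The Hessian has h_{xx} = 10, h_{vv} = 2, h_{xv} = -1, giving D = 19 > 0 with h_{xx} > 0, so the point is a local minimum.
h(-16/19, -65/19) = -292/19.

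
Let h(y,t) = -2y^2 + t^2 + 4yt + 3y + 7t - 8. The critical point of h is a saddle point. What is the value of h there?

∂h/∂y = -4y + 4t + 3 = 0 and ∂h/∂t = 4y + 2t + 7 = 0, so (y, t) = (-11/12, -5/3).
The Hessian has h_{yy} = -4, h_{tt} = 2, h_{yt} = 4, giving D = -24 < 0, so the point is a saddle point.
h(-11/12, -5/3) = -365/24.

-365/24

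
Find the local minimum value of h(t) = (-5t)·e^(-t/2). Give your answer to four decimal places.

h'(t) = (-5)·e^(-t/2) + (-5t)·(-1/2)·e^(-t/2) = ((5/2)t - 5)·e^(-t/2). Since e^(-t/2) > 0, the only critical point is t = 2.
h''(2) has the same sign as 5/2 > 0, so this is a local minimum.
h(2) = (-10)·e^(-1) ≈ -3.6788.

-3.6788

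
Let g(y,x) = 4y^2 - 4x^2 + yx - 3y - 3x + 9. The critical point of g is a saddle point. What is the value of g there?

576/65

∂g/∂y = 8y + x - 3 = 0 and ∂g/∂x = y - 8x - 3 = 0, so (y, x) = (27/65, -21/65).
The Hessian has g_{yy} = 8, g_{xx} = -8, g_{yx} = 1, giving D = -65 < 0, so the point is a saddle point.
g(27/65, -21/65) = 576/65.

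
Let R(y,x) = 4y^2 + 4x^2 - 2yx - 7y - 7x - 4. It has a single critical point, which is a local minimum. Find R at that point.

∂R/∂y = 8y - 2x - 7 = 0 and ∂R/∂x = -2y + 8x - 7 = 0, so (y, x) = (7/6, 7/6).
The Hessian has R_{yy} = 8, R_{xx} = 8, R_{yx} = -2, giving D = 60 > 0 with R_{yy} > 0, so the point is a local minimum.
R(7/6, 7/6) = -73/6.

-73/6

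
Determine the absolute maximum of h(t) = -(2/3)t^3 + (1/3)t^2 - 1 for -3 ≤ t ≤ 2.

h'(t) = -2t^2 + (2/3)t, which vanishes at t = 0 and t = 1/3.
Evaluating at the critical points and endpoints: h(-3) = 20, h(0) = -1, h(1/3) = -80/81, h(2) = -5.
Hence the absolute maximum is 20 at t = -3.

20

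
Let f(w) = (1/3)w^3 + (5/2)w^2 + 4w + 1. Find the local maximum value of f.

11/3

f'(w) = w^2 + 5w + 4. Setting f'(w) = 0 gives w ∈ {-4, -1}.
Second-derivative test with f''(w) = 2w + 5: f''(-4) = -3 < 0 ⇒ local maximum; f''(-1) = 3 > 0 ⇒ local minimum.
The local maximum is f(-4) = 11/3.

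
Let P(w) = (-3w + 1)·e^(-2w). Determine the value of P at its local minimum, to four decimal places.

-0.2833

Differentiating with the product rule gives P'(w) = (6w - 5)·e^(-2w). Since e^(-2w) > 0, the only critical point is w = 5/6.
P''(5/6) has the same sign as 6 > 0, so this is a local minimum.
P(5/6) = (-3/2)·e^(-5/3) ≈ -0.2833.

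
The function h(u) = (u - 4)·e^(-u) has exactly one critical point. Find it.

5

h'(u) = 1·e^(-u) + (u - 4)·(-1)·e^(-u) = (-u + 5)·e^(-u). Since e^(-u) > 0, the only critical point is u = 5.
h''(5) has the same sign as -1 < 0, so this is a local maximum.
h(5) = (1)·e^(-5) ≈ 0.0067.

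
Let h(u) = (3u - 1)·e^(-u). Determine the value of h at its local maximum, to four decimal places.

By the product rule, h'(u) = (-3u + 4)·e^(-u). Since e^(-u) > 0, the only critical point is u = 4/3.
h''(4/3) has the same sign as -3 < 0, so this is a local maximum.
h(4/3) = (3)·e^(-4/3) ≈ 0.7908.

0.7908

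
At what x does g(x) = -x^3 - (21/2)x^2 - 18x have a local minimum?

Critical points: g'(x) = -3x^2 - 21x - 18 vanishes at x = -6, -1.
Since g''(x) = -6x - 21, we get g''(-6) = 15 > 0 ⇒ local minimum; g''(-1) = -15 < 0 ⇒ local maximum.
The local minimum is g(-6) = -54.

-6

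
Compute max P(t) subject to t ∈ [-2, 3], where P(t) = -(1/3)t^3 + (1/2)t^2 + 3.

23/3

Differentiating, P'(t) = -t^2 + t; which vanishes at t = 0 and t = 1.
Compare values at every candidate in [-2, 3]: P(-2) = 23/3; P(0) = 3; P(1) = 19/6; P(3) = -3/2.
So the maximum is P(-2) = 23/3.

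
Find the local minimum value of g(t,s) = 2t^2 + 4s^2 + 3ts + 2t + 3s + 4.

76/23

∂g/∂t = 4t + 3s + 2 = 0 and ∂g/∂s = 3t + 8s + 3 = 0, so (t, s) = (-7/23, -6/23).
The Hessian has g_{tt} = 4, g_{ss} = 8, g_{ts} = 3, giving D = 23 > 0 with g_{tt} > 0, so the point is a local minimum.
g(-7/23, -6/23) = 76/23.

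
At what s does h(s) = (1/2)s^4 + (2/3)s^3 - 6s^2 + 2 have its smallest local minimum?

-3

Critical points: h'(s) = 2s^3 + 2s^2 - 12s vanishes at s = -3, 0, 2.
Second-derivative test with h''(s) = 6s^2 + 4s - 12: h''(-3) = 30 > 0 ⇒ local minimum; h''(0) = -12 < 0 ⇒ local maximum; h''(2) = 20 > 0 ⇒ local minimum.
Thus h has its smallest local minimum at s = -3, with value -59/2.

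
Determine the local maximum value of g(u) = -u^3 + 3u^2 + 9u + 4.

31

g'(u) = -3u^2 + 6u + 9 = 0 at u = -1, 3.
g''(u) = -6u + 6. g''(-1) = 12 > 0 ⇒ local minimum; g''(3) = -12 < 0 ⇒ local maximum.
The local maximum is g(3) = 31.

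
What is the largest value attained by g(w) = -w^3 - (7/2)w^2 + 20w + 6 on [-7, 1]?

75/2

g'(w) = -3w^2 - 7w + 20, whose only zero in [-7, 1] is w = -4.
Evaluating at the critical points and endpoints: g(-7) = 75/2,  g(-4) = -66,  g(1) = 43/2.
So the maximum is g(-7) = 75/2.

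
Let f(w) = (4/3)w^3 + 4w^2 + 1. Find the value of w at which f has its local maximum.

f'(w) = 4w^2 + 8w. Setting f'(w) = 0 gives w ∈ {-2, 0}.
Second-derivative test with f''(w) = 8w + 8: f''(-2) = -8 < 0 ⇒ local maximum; f''(0) = 8 > 0 ⇒ local minimum.
So the local maximum value is f(-2) = 19/3.

-2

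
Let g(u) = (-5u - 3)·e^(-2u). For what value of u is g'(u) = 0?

-1/10

By the product rule, g'(u) = (10u + 1)·e^(-2u). Since e^(-2u) > 0, the only critical point is u = -1/10.
g''(-1/10) has the same sign as 10 > 0, so this is a local minimum.
g(-1/10) = (-5/2)·e^(1/5) ≈ -3.0535.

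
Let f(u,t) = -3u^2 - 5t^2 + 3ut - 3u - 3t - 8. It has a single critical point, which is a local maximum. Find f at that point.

-103/17

∂f/∂u = -6u + 3t - 3 = 0 and ∂f/∂t = 3u - 10t - 3 = 0, so (u, t) = (-13/17, -9/17).
The Hessian has f_{uu} = -6, f_{tt} = -10, f_{ut} = 3, giving D = 51 > 0 with f_{uu} < 0, so the point is a local maximum.
f(-13/17, -9/17) = -103/17.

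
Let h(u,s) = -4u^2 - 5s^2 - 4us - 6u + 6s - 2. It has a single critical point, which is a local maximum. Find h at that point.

∂h/∂u = -8u - 4s - 6 = 0 and ∂h/∂s = -4u - 10s + 6 = 0, so (u, s) = (-21/16, 9/8).
The Hessian has h_{uu} = -8, h_{ss} = -10, h_{us} = -4, giving D = 64 > 0 with h_{uu} < 0, so the point is a local maximum.
h(-21/16, 9/8) = 85/16.

85/16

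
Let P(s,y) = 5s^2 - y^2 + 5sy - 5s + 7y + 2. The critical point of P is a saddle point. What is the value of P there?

∂P/∂s = 10s + 5y - 5 = 0 and ∂P/∂y = 5s - 2y + 7 = 0, so (s, y) = (-5/9, 19/9).
The Hessian has P_{ss} = 10, P_{yy} = -2, P_{sy} = 5, giving D = -45 < 0, so the point is a saddle point.
P(-5/9, 19/9) = 97/9.

97/9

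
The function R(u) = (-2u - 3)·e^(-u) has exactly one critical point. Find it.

By the product rule, R'(u) = (2u + 1)·e^(-u). Since e^(-u) > 0, the only critical point is u = -1/2.
R''(-1/2) has the same sign as 2 > 0, so this is a local minimum.
R(-1/2) = (-2)·e^(1/2) ≈ -3.2974.

-1/2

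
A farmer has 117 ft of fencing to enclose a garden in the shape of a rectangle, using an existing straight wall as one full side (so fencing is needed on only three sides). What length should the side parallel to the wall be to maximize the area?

Let the sides perpendicular to the wall have length x and the parallel side y, so 2x + y = 117 and the area is A = xy = x(117 − 2x).
A'(x) = 117 − 4x = 0 gives x = 117/4, and A''(x) = −4 < 0 confirms a maximum.
Then y = 117 − 2·117/4 = 117/2 and A = 13689/8.

117/2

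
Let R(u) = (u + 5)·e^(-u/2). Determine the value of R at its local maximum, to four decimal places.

8.9634

R'(u) = 1·e^(-u/2) + (u + 5)·(-1/2)·e^(-u/2) = (-(1/2)u - 3/2)·e^(-u/2). Since e^(-u/2) > 0, the only critical point is u = -3.
R''(-3) has the same sign as -1/2 < 0, so this is a local maximum.
R(-3) = (2)·e^(3/2) ≈ 8.9634.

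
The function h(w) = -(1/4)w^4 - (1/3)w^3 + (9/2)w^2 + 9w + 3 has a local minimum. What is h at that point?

h'(w) = -w^3 - w^2 + 9w + 9. Setting h'(w) = 0 gives w ∈ {-3, -1, 3}.
h''(w) = -3w^2 - 2w + 9. h''(-3) = -12 < 0 ⇒ local maximum; h''(-1) = 8 > 0 ⇒ local minimum; h''(3) = -24 < 0 ⇒ local maximum.
The local minimum is h(-1) = -17/12.

-17/12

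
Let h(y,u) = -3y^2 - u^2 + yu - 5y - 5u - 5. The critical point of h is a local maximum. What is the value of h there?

∂h/∂y = -6y + u - 5 = 0 and ∂h/∂u = y - 2u - 5 = 0, so (y, u) = (-15/11, -35/11).
The Hessian has h_{yy} = -6, h_{uu} = -2, h_{yu} = 1, giving D = 11 > 0 with h_{yy} < 0, so the point is a local maximum.
h(-15/11, -35/11) = 70/11.

70/11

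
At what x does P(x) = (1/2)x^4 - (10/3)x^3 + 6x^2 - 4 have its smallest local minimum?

Critical points: P'(x) = 2x^3 - 10x^2 + 12x vanishes at x = 0, 2, 3.
P''(x) = 6x^2 - 20x + 12. P''(0) = 12 > 0 ⇒ local minimum; P''(2) = -4 < 0 ⇒ local maximum; P''(3) = 6 > 0 ⇒ local minimum.
Thus P has its smallest local minimum at x = 0, with value -4.

0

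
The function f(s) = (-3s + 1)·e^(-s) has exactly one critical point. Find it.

Differentiating with the product rule gives f'(s) = (3s - 4)·e^(-s). Since e^(-s) > 0, the only critical point is s = 4/3.
f''(4/3) has the same sign as 3 > 0, so this is a local minimum.
f(4/3) = (-3)·e^(-4/3) ≈ -0.7908.

4/3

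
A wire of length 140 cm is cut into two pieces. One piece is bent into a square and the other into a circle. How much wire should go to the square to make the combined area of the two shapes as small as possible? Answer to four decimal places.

Let x be the length used for the square. Square side x/4; circle radius (140−x)/(2π).
A(x) = (x/4)² + π·((140−x)/(2π))² = x²/16 + (140−x)²/(4π) for 0 ≤ x ≤ 140. A'(x) = x/8 − (140−x)/(2π) = 0 gives x = 4·140/(π+4) ≈ 78.4139.
A'' = 1/8 + 1/(2π) > 0, so this gives the minimum combined area; x ≈ 78.4139 cm to the square.

78.4139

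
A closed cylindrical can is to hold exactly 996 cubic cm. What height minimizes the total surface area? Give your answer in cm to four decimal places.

10.8241

With radius r and height h, πr²h = 996 so h = 996/(πr²), and S(r) = 2πr² + 2πrh = 2πr² + 2·996/r.
S'(r) = 4πr − 2·996/r² = 0 ⇒ r³ = 996/(2π), so r ≈ 5.4120 and h = 2r ≈ 10.8241.
S''(r) = 4π + 4·996/r³ > 0, so this is the minimum; S ≈ 552.1038.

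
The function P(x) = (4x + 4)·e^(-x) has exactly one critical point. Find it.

By the product rule, P'(x) = (-4x)·e^(-x). Since e^(-x) > 0, the only critical point is x = 0.
P''(0) has the same sign as -4 < 0, so this is a local maximum.
P(0) = (4)·e^(0) ≈ 4.0000.

0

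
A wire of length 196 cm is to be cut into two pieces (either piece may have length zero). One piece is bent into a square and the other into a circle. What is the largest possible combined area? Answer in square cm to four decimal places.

Let x be the length used for the square. Square side x/4; circle radius (196−x)/(2π).
A(x) = (x/4)² + π·((196−x)/(2π))² = x²/16 + (196−x)²/(4π) for 0 ≤ x ≤ 196. A'(x) = x/8 − (196−x)/(2π) = 0 gives x = 4·196/(π+4) ≈ 109.7794.
A'' > 0, so the interior critical point is a minimum; the maximum is at an endpoint. A(0) = 3057.0481 and A(196) = 2401.0000, so the largest area is 3057.0481.

3057.0481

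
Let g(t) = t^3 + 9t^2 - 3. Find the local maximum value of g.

g'(t) = 3t^2 + 18t = 0 at t = -6, 0.
g''(t) = 6t + 18. g''(-6) = -18 < 0 ⇒ local maximum; g''(0) = 18 > 0 ⇒ local minimum.
The local maximum is g(-6) = 105.

105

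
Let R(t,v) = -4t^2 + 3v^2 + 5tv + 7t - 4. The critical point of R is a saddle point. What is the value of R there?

∂R/∂t = -8t + 5v + 7 = 0 and ∂R/∂v = 5t + 6v = 0, so (t, v) = (42/73, -35/73).
The Hessian has R_{tt} = -8, R_{vv} = 6, R_{tv} = 5, giving D = -73 < 0, so the point is a saddle point.
R(42/73, -35/73) = -145/73.

-145/73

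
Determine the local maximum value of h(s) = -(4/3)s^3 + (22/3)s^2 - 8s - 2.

h'(s) = -4s^2 + (44/3)s - 8 = 0 at s = 2/3, 3.
Second-derivative test with h''(s) = -8s + 44/3: h''(2/3) = 28/3 > 0 ⇒ local minimum; h''(3) = -28/3 < 0 ⇒ local maximum.
Thus h has its local maximum at s = 3, with value 4.

4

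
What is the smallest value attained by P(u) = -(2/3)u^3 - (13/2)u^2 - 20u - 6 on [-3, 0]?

P'(u) = -2u^2 - 13u - 20, whose only zero in [-3, 0] is u = -5/2.
Compare values at every candidate in [-3, 0]: P(-3) = 27/2; P(-5/2) = 331/24; P(0) = -6.
The minimum over the interval is -6, attained at u = 0.

-6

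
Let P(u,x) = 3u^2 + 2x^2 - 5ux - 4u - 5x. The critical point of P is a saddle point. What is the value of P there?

207

∂P/∂u = 6u - 5x - 4 = 0 and ∂P/∂x = -5u + 4x - 5 = 0, so (u, x) = (-41, -50).
The Hessian has P_{uu} = 6, P_{xx} = 4, P_{ux} = -5, giving D = -1 < 0, so the point is a saddle point.
P(-41, -50) = 207.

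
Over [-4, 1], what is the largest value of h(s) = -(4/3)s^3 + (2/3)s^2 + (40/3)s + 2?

134/3

Differentiating, h'(s) = -4s^2 + (4/3)s + 40/3; whose only zero in [-4, 1] is s = -5/3.
Candidates: h(-4) = 134/3; h(-5/3) = -988/81; h(1) = 44/3.
So the maximum is h(-4) = 134/3.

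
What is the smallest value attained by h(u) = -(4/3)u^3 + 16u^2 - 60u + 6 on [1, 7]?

-262/3

The derivative is -4u^2 + 32u - 60, which vanishes at u = 3 and u = 5.
Evaluating at the critical points and endpoints: h(1) = -118/3, h(3) = -66, h(5) = -182/3, h(7) = -262/3.
Hence the absolute minimum is -262/3 at u = 7.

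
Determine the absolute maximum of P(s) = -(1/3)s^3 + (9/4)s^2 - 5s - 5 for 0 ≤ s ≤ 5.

-5

P'(s) = -s^2 + (9/2)s - 5, which vanishes at s = 2 and s = 5/2.
Candidates: P(0) = -5,  P(2) = -26/3,  P(5/2) = -415/48,  P(5) = -185/12.
So the maximum is P(0) = -5.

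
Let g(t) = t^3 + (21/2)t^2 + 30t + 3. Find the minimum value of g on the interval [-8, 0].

-77

The derivative is 3t^2 + 21t + 30, which vanishes at t = -5 and t = -2.
Compare values at every candidate in [-8, 0]: g(-8) = -77,  g(-5) = -19/2,  g(-2) = -23,  g(0) = 3.
The minimum over the interval is -77, attained at t = -8.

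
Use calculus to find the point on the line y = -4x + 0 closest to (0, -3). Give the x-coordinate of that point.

12/17

Minimize D(x)^2 = (x + 0)^2 + (-4x + 3)^2.
d/dx[D^2] = 2(x + 0) + 2·(-4)·(-4x + 3) = 0 ⇒ x = 12/17.
Then y = -48/17 and the distance is √(9/17) ≈ 0.7276.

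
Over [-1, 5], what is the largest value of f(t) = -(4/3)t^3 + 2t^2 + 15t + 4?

Differentiating, f'(t) = -4t^2 + 4t + 15; whose only zero in [-1, 5] is t = 5/2.
Candidates: f(-1) = -23/3; f(5/2) = 199/6; f(5) = -113/3.
The maximum over the interval is 199/6, attained at t = 5/2.

199/6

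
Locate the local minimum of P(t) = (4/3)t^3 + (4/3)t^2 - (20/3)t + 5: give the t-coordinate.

1

P'(t) = 4t^2 + (8/3)t - 20/3 = 0 at t = -5/3, 1.
Second-derivative test with P''(t) = 8t + 8/3: P''(-5/3) = -32/3 < 0 ⇒ local maximum; P''(1) = 32/3 > 0 ⇒ local minimum.
So the local minimum value is P(1) = 1.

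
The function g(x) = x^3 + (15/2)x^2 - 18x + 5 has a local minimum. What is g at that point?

-9/2

g'(x) = 3x^2 + 15x - 18. Setting g'(x) = 0 gives x ∈ {-6, 1}.
Second-derivative test with g''(x) = 6x + 15: g''(-6) = -21 < 0 ⇒ local maximum; g''(1) = 21 > 0 ⇒ local minimum.
The local minimum is g(1) = -9/2.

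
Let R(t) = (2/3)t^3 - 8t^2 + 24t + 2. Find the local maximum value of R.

70/3

R'(t) = 2t^2 - 16t + 24 = 0 at t = 2, 6.
R''(t) = 4t - 16. R''(2) = -8 < 0 ⇒ local maximum; R''(6) = 8 > 0 ⇒ local minimum.
The local maximum is R(2) = 70/3.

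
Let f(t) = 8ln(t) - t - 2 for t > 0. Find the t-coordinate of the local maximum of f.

8

f'(t) = 8/t − 1 = 0 gives t = 8.
f''(t) = -8/t², which is negative for t > 0, so this is a local maximum.
f(8) = 8·ln(8) - 8 - 2 ≈ 6.6355.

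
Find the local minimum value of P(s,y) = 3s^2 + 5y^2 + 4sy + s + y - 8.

∂P/∂s = 6s + 4y + 1 = 0 and ∂P/∂y = 4s + 10y + 1 = 0, so (s, y) = (-3/22, -1/22).
The Hessian has P_{ss} = 6, P_{yy} = 10, P_{sy} = 4, giving D = 44 > 0 with P_{ss} > 0, so the point is a local minimum.
P(-3/22, -1/22) = -89/11.

-89/11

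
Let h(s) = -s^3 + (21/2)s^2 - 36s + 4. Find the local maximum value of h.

-36

Critical points: h'(s) = -3s^2 + 21s - 36 vanishes at s = 3, 4.
Second-derivative test with h''(s) = -6s + 21: h''(3) = 3 > 0 ⇒ local minimum; h''(4) = -3 < 0 ⇒ local maximum.
So the local maximum value is h(4) = -36.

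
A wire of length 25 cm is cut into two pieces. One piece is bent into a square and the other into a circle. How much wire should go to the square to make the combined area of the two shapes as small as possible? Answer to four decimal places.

14.0025

Let x be the length used for the square. Square side x/4; circle radius (25−x)/(2π).
A(x) = (x/4)² + π·((25−x)/(2π))² = x²/16 + (25−x)²/(4π) for 0 ≤ x ≤ 25. A'(x) = x/8 − (25−x)/(2π) = 0 gives x = 4·25/(π+4) ≈ 14.0025.
A'' = 1/8 + 1/(2π) > 0, so this gives the minimum combined area; x ≈ 14.0025 cm to the square.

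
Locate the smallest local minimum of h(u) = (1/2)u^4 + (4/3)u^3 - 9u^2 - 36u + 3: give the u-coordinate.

h'(u) = 2u^3 + 4u^2 - 18u - 36 = 0 at u = -3, -2, 3.
Since h''(u) = 6u^2 + 8u - 18, we get h''(-3) = 12 > 0 ⇒ local minimum; h''(-2) = -10 < 0 ⇒ local maximum; h''(3) = 60 > 0 ⇒ local minimum.
The smallest local minimum is h(3) = -219/2.

3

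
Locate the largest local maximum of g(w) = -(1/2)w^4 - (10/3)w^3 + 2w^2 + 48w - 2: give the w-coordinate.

2

g'(w) = -2w^3 - 10w^2 + 4w + 48 = 0 at w = -4, -3, 2.
g''(w) = -6w^2 - 20w + 4. g''(-4) = -12 < 0 ⇒ local maximum; g''(-3) = 10 > 0 ⇒ local minimum; g''(2) = -60 < 0 ⇒ local maximum.
Thus g has its largest local maximum at w = 2, with value 202/3.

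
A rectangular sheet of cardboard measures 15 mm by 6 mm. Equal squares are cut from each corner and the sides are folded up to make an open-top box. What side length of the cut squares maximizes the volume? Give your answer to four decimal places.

With cut size x, the volume is V(x) = x(15 − 2x)(6 − 2x) for 0 < x < 3.
V'(x) = 12x^2 − 84x + 90. Setting V'(x) = 0 gives x ≈ 1.3206 (the root in (0, 3)).
V''(x) = 24x − 84 is negative there, so this is the maximum; V ≈ 54.8191.

1.3206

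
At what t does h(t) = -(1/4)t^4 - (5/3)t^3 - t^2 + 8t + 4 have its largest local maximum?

1

h'(t) = -t^3 - 5t^2 - 2t + 8. Setting h'(t) = 0 gives t ∈ {-4, -2, 1}.
Since h''(t) = -3t^2 - 10t - 2, we get h''(-4) = -10 < 0 ⇒ local maximum; h''(-2) = 6 > 0 ⇒ local minimum; h''(1) = -15 < 0 ⇒ local maximum.
So the largest local maximum value is h(1) = 109/12.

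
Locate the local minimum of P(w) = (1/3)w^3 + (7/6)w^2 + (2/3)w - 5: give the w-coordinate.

Critical points: P'(w) = w^2 + (7/3)w + 2/3 vanishes at w = -2, -1/3.
Since P''(w) = 2w + 7/3, we get P''(-2) = -5/3 < 0 ⇒ local maximum; P''(-1/3) = 5/3 > 0 ⇒ local minimum.
So the local minimum value is P(-1/3) = -827/162.

-1/3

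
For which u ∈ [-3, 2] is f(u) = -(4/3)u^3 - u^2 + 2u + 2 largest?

The derivative is -4u^2 - 2u + 2, which vanishes at u = -1 and u = 1/2.
Evaluating at the critical points and endpoints: f(-3) = 23; f(-1) = 1/3; f(1/2) = 31/12; f(2) = -26/3.
The maximum over the interval is 23, attained at u = -3.

-3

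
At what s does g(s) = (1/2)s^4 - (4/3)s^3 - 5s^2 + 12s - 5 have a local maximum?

1

g'(s) = 2s^3 - 4s^2 - 10s + 12. Setting g'(s) = 0 gives s ∈ {-2, 1, 3}.
g''(s) = 6s^2 - 8s - 10. g''(-2) = 30 > 0 ⇒ local minimum; g''(1) = -12 < 0 ⇒ local maximum; g''(3) = 20 > 0 ⇒ local minimum.
Thus g has its local maximum at s = 1, with value 7/6.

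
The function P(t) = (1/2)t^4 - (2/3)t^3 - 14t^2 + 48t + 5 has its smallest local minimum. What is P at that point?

-721/3

P'(t) = 2t^3 - 2t^2 - 28t + 48. Setting P'(t) = 0 gives t ∈ {-4, 2, 3}.
Second-derivative test with P''(t) = 6t^2 - 4t - 28: P''(-4) = 84 > 0 ⇒ local minimum; P''(2) = -12 < 0 ⇒ local maximum; P''(3) = 14 > 0 ⇒ local minimum.
The smallest local minimum is P(-4) = -721/3.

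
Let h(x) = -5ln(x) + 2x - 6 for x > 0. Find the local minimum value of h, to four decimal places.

-5.5815

h'(x) = -5/x + 2 = 0 gives x = 5/2.
h''(x) = 5/x², which is positive for x > 0, so this is a local minimum.
h(5/2) = -5·ln(5/2) + 5 - 6 ≈ -5.5815.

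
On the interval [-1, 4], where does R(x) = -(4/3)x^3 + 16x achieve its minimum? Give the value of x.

The derivative is -4x^2 + 16, whose only zero in [-1, 4] is x = 2.
Compare values at every candidate in [-1, 4]: R(-1) = -44/3; R(2) = 64/3; R(4) = -64/3.
So the minimum is R(4) = -64/3.

4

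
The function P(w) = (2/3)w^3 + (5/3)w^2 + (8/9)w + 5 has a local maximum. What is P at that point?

Critical points: P'(w) = 2w^2 + (10/3)w + 8/9 vanishes at w = -4/3, -1/3.
Second-derivative test with P''(w) = 4w + 10/3: P''(-4/3) = -2 < 0 ⇒ local maximum; P''(-1/3) = 2 > 0 ⇒ local minimum.
The local maximum is P(-4/3) = 421/81.

421/81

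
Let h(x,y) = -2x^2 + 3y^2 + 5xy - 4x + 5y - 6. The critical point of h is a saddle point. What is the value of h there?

-4

∂h/∂x = -4x + 5y - 4 = 0 and ∂h/∂y = 5x + 6y + 5 = 0, so (x, y) = (-1, 0).
The Hessian has h_{xx} = -4, h_{yy} = 6, h_{xy} = 5, giving D = -49 < 0, so the point is a saddle point.
h(-1, 0) = -4.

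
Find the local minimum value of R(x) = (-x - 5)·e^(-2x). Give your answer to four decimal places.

-4051.5420

By the product rule, R'(x) = (2x + 9)·e^(-2x). Since e^(-2x) > 0, the only critical point is x = -9/2.
R''(-9/2) has the same sign as 2 > 0, so this is a local minimum.
R(-9/2) = (-1/2)·e^(9) ≈ -4051.5420.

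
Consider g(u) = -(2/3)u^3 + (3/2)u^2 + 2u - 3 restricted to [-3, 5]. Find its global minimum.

-233/6

Differentiating, g'(u) = -2u^2 + 3u + 2; which vanishes at u = -1/2 and u = 2.
Candidates: g(-3) = 45/2,  g(-1/2) = -85/24,  g(2) = 5/3,  g(5) = -233/6.
The minimum over the interval is -233/6, attained at u = 5.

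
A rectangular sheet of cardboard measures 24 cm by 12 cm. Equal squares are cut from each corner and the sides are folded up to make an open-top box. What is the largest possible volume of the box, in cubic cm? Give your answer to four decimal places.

332.5538

With cut size x, the volume is V(x) = x(24 − 2x)(12 − 2x) for 0 < x < 6.
V'(x) = 12x^2 − 144x + 288. Setting V'(x) = 0 gives x ≈ 2.5359 (the root in (0, 6)).
V''(x) = 24x − 144 is negative there, so this is the maximum; V ≈ 332.5538.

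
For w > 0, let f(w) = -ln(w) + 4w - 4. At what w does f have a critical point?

1/4

f'(w) = -1/w + 4 = 0 gives w = 1/4.
f''(w) = 1/w², which is positive for w > 0, so this is a local minimum.
f(1/4) = -1·ln(1/4) + 1 - 4 ≈ -1.6137.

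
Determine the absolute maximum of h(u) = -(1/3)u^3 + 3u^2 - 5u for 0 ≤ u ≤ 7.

Differentiating, h'(u) = -u^2 + 6u - 5; which vanishes at u = 1 and u = 5.
Candidates: h(0) = 0; h(1) = -7/3; h(5) = 25/3; h(7) = -7/3.
The maximum over the interval is 25/3, attained at u = 5.

25/3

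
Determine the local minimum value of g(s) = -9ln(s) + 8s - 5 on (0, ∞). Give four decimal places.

g'(s) = -9/s + 8 = 0 gives s = 9/8.
g''(s) = 9/s², which is positive for s > 0, so this is a local minimum.
g(9/8) = -9·ln(9/8) + 9 - 5 ≈ 2.9400.

2.9400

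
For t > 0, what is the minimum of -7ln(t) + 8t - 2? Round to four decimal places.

P'(t) = -7/t + 8 = 0 gives t = 7/8.
P''(t) = 7/t², which is positive for t > 0, so this is a local minimum.
P(7/8) = -7·ln(7/8) + 7 - 2 ≈ 5.9347.

5.9347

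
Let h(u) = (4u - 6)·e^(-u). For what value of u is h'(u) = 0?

h'(u) = 4·e^(-u) + (4u - 6)·(-1)·e^(-u) = (-4u + 10)·e^(-u). Since e^(-u) > 0, the only critical point is u = 5/2.
h''(5/2) has the same sign as -4 < 0, so this is a local maximum.
h(5/2) = (4)·e^(-5/2) ≈ 0.3283.

5/2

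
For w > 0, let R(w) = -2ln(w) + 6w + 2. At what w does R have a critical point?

R'(w) = -2/w + 6 = 0 gives w = 1/3.
R''(w) = 2/w², which is positive for w > 0, so this is a local minimum.
R(1/3) = -2·ln(1/3) + 2 + 2 ≈ 6.1972.

1/3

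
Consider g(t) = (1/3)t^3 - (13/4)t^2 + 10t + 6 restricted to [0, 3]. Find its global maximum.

Differentiating, g'(t) = t^2 - (13/2)t + 10; whose only zero in [0, 3] is t = 5/2.
Evaluating at the critical points and endpoints: g(0) = 6; g(5/2) = 763/48; g(3) = 63/4.
So the maximum is g(5/2) = 763/48.

763/48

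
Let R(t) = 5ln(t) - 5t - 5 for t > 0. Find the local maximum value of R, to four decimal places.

-10.0000

R'(t) = 5/t − 5 = 0 gives t = 1.
R''(t) = -5/t², which is negative for t > 0, so this is a local maximum.
R(1) = 5·ln(1) - 5 - 5 ≈ -10.0000.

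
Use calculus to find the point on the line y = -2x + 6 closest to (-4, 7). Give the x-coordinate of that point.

Minimize D(x)^2 = (x + 4)^2 + (-2x - 1)^2.
d/dx[D^2] = 2(x + 4) + 2·(-2)·(-2x - 1) = 0 ⇒ x = -6/5.
Then y = 42/5 and the distance is √(49/5) ≈ 3.1305.

-6/5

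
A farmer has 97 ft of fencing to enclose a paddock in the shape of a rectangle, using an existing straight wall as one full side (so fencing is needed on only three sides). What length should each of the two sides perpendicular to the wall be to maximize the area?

Let the sides perpendicular to the wall have length x and the parallel side y, so 2x + y = 97 and the area is A = xy = x(97 − 2x).
A'(x) = 97 − 4x = 0 gives x = 97/4, and A''(x) = −4 < 0 confirms a maximum.
Then y = 97 − 2·97/4 = 97/2 and A = 9409/8.

97/4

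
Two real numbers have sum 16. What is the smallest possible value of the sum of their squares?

With a + b = 16, a^2 + b^2 = a^2 + (16 − a)^2.
The derivative 2a − 2(16 − a) = 4a − 32 vanishes at a = 8; second derivative 4 > 0, a minimum.
The minimum is 2·(8)^2 = 128.

128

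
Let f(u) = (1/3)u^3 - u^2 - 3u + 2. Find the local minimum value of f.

-7

Critical points: f'(u) = u^2 - 2u - 3 vanishes at u = -1, 3.
Since f''(u) = 2u - 2, we get f''(-1) = -4 < 0 ⇒ local maximum; f''(3) = 4 > 0 ⇒ local minimum.
Thus f has its local minimum at u = 3, with value -7.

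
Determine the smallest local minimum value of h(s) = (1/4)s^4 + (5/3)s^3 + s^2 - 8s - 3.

h'(s) = s^3 + 5s^2 + 2s - 8. Setting h'(s) = 0 gives s ∈ {-4, -2, 1}.
Second-derivative test with h''(s) = 3s^2 + 10s + 2: h''(-4) = 10 > 0 ⇒ local minimum; h''(-2) = -6 < 0 ⇒ local maximum; h''(1) = 15 > 0 ⇒ local minimum.
So the smallest local minimum value is h(1) = -97/12.

-97/12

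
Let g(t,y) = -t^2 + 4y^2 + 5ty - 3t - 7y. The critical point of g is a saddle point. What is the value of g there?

∂g/∂t = -2t + 5y - 3 = 0 and ∂g/∂y = 5t + 8y - 7 = 0, so (t, y) = (11/41, 29/41).
The Hessian has g_{tt} = -2, g_{yy} = 8, g_{ty} = 5, giving D = -41 < 0, so the point is a saddle point.
g(11/41, 29/41) = -118/41.

-118/41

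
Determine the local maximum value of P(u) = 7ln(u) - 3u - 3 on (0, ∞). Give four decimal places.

P'(u) = 7/u − 3 = 0 gives u = 7/3.
P''(u) = -7/u², which is negative for u > 0, so this is a local maximum.
P(7/3) = 7·ln(7/3) - 7 - 3 ≈ -4.0689.

-4.0689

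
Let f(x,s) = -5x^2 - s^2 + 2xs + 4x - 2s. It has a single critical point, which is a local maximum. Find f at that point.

5/4

∂f/∂x = -10x + 2s + 4 = 0 and ∂f/∂s = 2x - 2s - 2 = 0, so (x, s) = (1/4, -3/4).
The Hessian has f_{xx} = -10, f_{ss} = -2, f_{xs} = 2, giving D = 16 > 0 with f_{xx} < 0, so the point is a local maximum.
f(1/4, -3/4) = 5/4.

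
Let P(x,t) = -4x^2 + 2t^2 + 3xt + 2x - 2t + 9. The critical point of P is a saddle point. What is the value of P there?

∂P/∂x = -8x + 3t + 2 = 0 and ∂P/∂t = 3x + 4t - 2 = 0, so (x, t) = (14/41, 10/41).
The Hessian has P_{xx} = -8, P_{tt} = 4, P_{xt} = 3, giving D = -41 < 0, so the point is a saddle point.
P(14/41, 10/41) = 373/41.

373/41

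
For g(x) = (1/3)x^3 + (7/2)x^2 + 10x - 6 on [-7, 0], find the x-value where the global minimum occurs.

-7

Differentiating, g'(x) = x^2 + 7x + 10; which vanishes at x = -5 and x = -2.
Evaluating at the critical points and endpoints: g(-7) = -113/6,  g(-5) = -61/6,  g(-2) = -44/3,  g(0) = -6.
So the minimum is g(-7) = -113/6.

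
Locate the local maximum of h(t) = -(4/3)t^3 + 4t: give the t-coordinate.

h'(t) = -4t^2 + 4 = 0 at t = -1, 1.
Second-derivative test with h''(t) = -8t: h''(-1) = 8 > 0 ⇒ local minimum; h''(1) = -8 < 0 ⇒ local maximum.
The local maximum is h(1) = 8/3.

1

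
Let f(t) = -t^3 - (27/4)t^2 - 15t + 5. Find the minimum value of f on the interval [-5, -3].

Differentiating, f'(t) = -3t^2 - (27/2)t - 15; which has no zeros in [-5, -3].
Candidates: f(-5) = 145/4; f(-3) = 65/4.
So the minimum is f(-3) = 65/4.

65/4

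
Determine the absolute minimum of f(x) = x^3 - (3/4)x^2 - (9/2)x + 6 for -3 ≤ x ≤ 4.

f'(x) = 3x^2 - (3/2)x - 9/2, which vanishes at x = -1 and x = 3/2.
Compare values at every candidate in [-3, 4]: f(-3) = -57/4; f(-1) = 35/4; f(3/2) = 15/16; f(4) = 40.
So the minimum is f(-3) = -57/4.

-57/4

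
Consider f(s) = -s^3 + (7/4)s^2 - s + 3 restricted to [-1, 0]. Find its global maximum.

Differentiating, f'(s) = -3s^2 + (7/2)s - 1; which has no zeros in [-1, 0].
Compare values at every candidate in [-1, 0]: f(-1) = 27/4, f(0) = 3.
The maximum over the interval is 27/4, attained at s = -1.

27/4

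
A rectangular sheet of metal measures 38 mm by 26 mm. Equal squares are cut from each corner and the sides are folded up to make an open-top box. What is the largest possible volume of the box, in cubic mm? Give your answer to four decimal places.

2240.2361

With cut size x, the volume is V(x) = x(38 − 2x)(26 − 2x) for 0 < x < 13.
V'(x) = 12x^2 − 256x + 988. Setting V'(x) = 0 gives x ≈ 5.0591 (the root in (0, 13)).
V''(x) = 24x − 256 is negative there, so this is the maximum; V ≈ 2240.2361.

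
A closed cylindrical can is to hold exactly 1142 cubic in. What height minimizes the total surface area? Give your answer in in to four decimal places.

With radius r and height h, πr²h = 1142 so h = 1142/(πr²), and S(r) = 2πr² + 2πrh = 2πr² + 2·1142/r.
S'(r) = 4πr − 2·1142/r² = 0 ⇒ r³ = 1142/(2π), so r ≈ 5.6645 and h = 2r ≈ 11.3290.
S''(r) = 4π + 4·1142/r³ > 0, so this is the minimum; S ≈ 604.8188.

11.3290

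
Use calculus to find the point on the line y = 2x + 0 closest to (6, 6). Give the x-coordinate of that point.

Minimize D(x)^2 = (x - 6)^2 + (2x - 6)^2.
d/dx[D^2] = 2(x - 6) + 2·2·(2x - 6) = 0 ⇒ x = 18/5.
Then y = 36/5 and the distance is √(36/5) ≈ 2.6833.

18/5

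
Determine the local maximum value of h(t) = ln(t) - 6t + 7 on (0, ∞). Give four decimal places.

h'(t) = 1/t − 6 = 0 gives t = 1/6.
h''(t) = -1/t², which is negative for t > 0, so this is a local maximum.
h(1/6) = 1·ln(1/6) - 1 + 7 ≈ 4.2082.

4.2082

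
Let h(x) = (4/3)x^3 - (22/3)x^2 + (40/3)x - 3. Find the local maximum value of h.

Critical points: h'(x) = 4x^2 - (44/3)x + 40/3 vanishes at x = 5/3, 2.
Second-derivative test with h''(x) = 8x - 44/3: h''(5/3) = -4/3 < 0 ⇒ local maximum; h''(2) = 4/3 > 0 ⇒ local minimum.
Thus h has its local maximum at x = 5/3, with value 407/81.

407/81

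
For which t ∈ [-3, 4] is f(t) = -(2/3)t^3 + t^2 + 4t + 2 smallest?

4

f'(t) = -2t^2 + 2t + 4, which vanishes at t = -1 and t = 2.
Compare values at every candidate in [-3, 4]: f(-3) = 17, f(-1) = -1/3, f(2) = 26/3, f(4) = -26/3.
The minimum over the interval is -26/3, attained at t = 4.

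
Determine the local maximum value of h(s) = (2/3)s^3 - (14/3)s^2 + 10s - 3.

h'(s) = 2s^2 - (28/3)s + 10 = 0 at s = 5/3, 3.
Second-derivative test with h''(s) = 4s - 28/3: h''(5/3) = -8/3 < 0 ⇒ local maximum; h''(3) = 8/3 > 0 ⇒ local minimum.
Thus h has its local maximum at s = 5/3, with value 307/81.

307/81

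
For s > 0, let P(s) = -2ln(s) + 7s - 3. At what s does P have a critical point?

P'(s) = -2/s + 7 = 0 gives s = 2/7.
P''(s) = 2/s², which is positive for s > 0, so this is a local minimum.
P(2/7) = -2·ln(2/7) + 2 - 3 ≈ 1.5055.

2/7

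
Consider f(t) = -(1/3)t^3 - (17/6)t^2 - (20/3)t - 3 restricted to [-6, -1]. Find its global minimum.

-1/3

The derivative is -t^2 - (17/3)t - 20/3, which vanishes at t = -4 and t = -5/3.
Compare values at every candidate in [-6, -1]: f(-6) = 7; f(-4) = -1/3; f(-5/3) = 289/162; f(-1) = 7/6.
Hence the absolute minimum is -1/3 at t = -4.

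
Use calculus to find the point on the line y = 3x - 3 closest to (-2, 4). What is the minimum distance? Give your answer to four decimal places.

Minimize D(x)^2 = (x + 2)^2 + (3x - 7)^2.
d/dx[D^2] = 2(x + 2) + 2·3·(3x - 7) = 0 ⇒ x = 19/10.
Then y = 27/10 and the distance is √(169/10) ≈ 4.1110.

4.1110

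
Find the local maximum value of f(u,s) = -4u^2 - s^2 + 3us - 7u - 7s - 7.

∂f/∂u = -8u + 3s - 7 = 0 and ∂f/∂s = 3u - 2s - 7 = 0, so (u, s) = (-5, -11).
The Hessian has f_{uu} = -8, f_{ss} = -2, f_{us} = 3, giving D = 7 > 0 with f_{uu} < 0, so the point is a local maximum.
f(-5, -11) = 49.

49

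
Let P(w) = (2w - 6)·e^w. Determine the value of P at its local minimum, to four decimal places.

By the product rule, P'(w) = (2w - 4)·e^w. Since e^w > 0, the only critical point is w = 2.
P''(2) has the same sign as 2 > 0, so this is a local minimum.
P(2) = (-2)·e^(2) ≈ -14.7781.

-14.7781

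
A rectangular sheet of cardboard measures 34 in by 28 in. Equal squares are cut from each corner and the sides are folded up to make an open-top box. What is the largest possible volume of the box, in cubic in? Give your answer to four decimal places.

With cut size x, the volume is V(x) = x(34 − 2x)(28 − 2x) for 0 < x < 14.
V'(x) = 12x^2 − 248x + 952. Setting V'(x) = 0 gives x ≈ 5.0946 (the root in (0, 14)).
V''(x) = 24x − 248 is negative there, so this is the maximum; V ≈ 2160.5658.

2160.5658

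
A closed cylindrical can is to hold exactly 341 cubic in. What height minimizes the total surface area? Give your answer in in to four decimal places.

With radius r and height h, πr²h = 341 so h = 341/(πr²), and S(r) = 2πr² + 2πrh = 2πr² + 2·341/r.
S'(r) = 4πr − 2·341/r² = 0 ⇒ r³ = 341/(2π), so r ≈ 3.7861 and h = 2r ≈ 7.5722.
S''(r) = 4π + 4·341/r³ > 0, so this is the minimum; S ≈ 270.1992.

7.5722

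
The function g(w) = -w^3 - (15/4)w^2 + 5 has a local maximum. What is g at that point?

5

g'(w) = -3w^2 - (15/2)w. Setting g'(w) = 0 gives w ∈ {-5/2, 0}.
Second-derivative test with g''(w) = -6w - 15/2: g''(-5/2) = 15/2 > 0 ⇒ local minimum; g''(0) = -15/2 < 0 ⇒ local maximum.
Thus g has its local maximum at w = 0, with value 5.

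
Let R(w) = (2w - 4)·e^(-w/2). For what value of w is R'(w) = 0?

By the product rule, R'(w) = (-w + 4)·e^(-w/2). Since e^(-w/2) > 0, the only critical point is w = 4.
R''(4) has the same sign as -1 < 0, so this is a local maximum.
R(4) = (4)·e^(-2) ≈ 0.5413.

4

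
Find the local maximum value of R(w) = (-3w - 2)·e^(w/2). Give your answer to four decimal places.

Differentiating with the product rule gives R'(w) = (-(3/2)w - 4)·e^(w/2). Since e^(w/2) > 0, the only critical point is w = -8/3.
R''(-8/3) has the same sign as -3/2 < 0, so this is a local maximum.
R(-8/3) = (6)·e^(-4/3) ≈ 1.5816.

1.5816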